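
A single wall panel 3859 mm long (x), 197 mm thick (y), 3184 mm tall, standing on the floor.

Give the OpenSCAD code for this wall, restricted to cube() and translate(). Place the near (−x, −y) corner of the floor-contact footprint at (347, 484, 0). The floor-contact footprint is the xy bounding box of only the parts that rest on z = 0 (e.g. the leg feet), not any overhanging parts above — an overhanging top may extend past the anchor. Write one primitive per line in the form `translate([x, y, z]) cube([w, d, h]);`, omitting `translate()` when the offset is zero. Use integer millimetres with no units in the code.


translate([347, 484, 0]) cube([3859, 197, 3184]);


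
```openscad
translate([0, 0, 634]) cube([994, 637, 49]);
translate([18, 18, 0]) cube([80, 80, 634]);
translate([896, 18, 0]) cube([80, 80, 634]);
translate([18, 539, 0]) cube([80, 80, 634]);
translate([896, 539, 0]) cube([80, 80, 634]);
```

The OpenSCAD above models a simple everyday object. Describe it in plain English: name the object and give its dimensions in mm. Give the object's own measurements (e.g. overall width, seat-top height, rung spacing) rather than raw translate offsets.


A rectangular dining table. The top is 994×637×49 mm with its upper surface at z = 683 mm. It stands on four 80×80 mm square legs, each inset 18 mm from the nearest pair of top edges, running from the floor to the underside of the top.


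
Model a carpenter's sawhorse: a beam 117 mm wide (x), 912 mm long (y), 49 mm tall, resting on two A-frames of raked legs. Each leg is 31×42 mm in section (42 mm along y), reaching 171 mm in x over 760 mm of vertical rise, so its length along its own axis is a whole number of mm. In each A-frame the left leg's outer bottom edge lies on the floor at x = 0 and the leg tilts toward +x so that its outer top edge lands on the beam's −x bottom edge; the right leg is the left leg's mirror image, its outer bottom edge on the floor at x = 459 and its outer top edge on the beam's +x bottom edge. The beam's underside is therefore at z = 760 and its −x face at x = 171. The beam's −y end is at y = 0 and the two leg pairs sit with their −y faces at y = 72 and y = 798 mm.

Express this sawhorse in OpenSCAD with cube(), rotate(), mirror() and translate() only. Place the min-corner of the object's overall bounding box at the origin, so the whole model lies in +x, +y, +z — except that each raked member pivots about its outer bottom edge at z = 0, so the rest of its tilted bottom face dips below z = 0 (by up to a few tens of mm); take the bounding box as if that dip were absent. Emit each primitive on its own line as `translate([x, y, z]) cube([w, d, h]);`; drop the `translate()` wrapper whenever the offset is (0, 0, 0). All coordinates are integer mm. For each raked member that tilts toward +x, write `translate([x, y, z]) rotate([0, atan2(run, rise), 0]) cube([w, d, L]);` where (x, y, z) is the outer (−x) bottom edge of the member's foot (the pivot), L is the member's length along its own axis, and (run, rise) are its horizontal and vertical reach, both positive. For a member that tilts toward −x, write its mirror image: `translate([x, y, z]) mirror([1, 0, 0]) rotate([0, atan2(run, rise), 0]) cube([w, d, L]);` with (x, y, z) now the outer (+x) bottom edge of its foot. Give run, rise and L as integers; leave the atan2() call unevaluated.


translate([171, 0, 760]) cube([117, 912, 49]);
translate([0, 72, 0]) rotate([0, atan2(171, 760), 0]) cube([31, 42, 779]);
translate([459, 72, 0]) mirror([1, 0, 0]) rotate([0, atan2(171, 760), 0]) cube([31, 42, 779]);
translate([0, 798, 0]) rotate([0, atan2(171, 760), 0]) cube([31, 42, 779]);
translate([459, 798, 0]) mirror([1, 0, 0]) rotate([0, atan2(171, 760), 0]) cube([31, 42, 779]);


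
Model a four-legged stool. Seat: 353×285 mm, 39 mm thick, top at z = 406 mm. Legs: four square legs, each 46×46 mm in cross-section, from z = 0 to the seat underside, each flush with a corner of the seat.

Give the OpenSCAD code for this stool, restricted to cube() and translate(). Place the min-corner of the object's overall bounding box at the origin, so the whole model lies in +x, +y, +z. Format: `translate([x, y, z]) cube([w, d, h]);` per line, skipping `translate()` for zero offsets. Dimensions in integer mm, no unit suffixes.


translate([0, 0, 367]) cube([353, 285, 39]);
cube([46, 46, 367]);
translate([307, 0, 0]) cube([46, 46, 367]);
translate([0, 239, 0]) cube([46, 46, 367]);
translate([307, 239, 0]) cube([46, 46, 367]);


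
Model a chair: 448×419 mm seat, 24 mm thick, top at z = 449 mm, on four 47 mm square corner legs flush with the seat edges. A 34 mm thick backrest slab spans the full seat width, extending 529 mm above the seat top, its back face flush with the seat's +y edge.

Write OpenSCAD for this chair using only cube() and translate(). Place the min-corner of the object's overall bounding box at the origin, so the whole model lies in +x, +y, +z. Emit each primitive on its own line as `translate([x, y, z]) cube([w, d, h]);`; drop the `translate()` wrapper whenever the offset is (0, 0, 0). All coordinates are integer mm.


translate([0, 0, 425]) cube([448, 419, 24]);
cube([47, 47, 425]);
translate([401, 0, 0]) cube([47, 47, 425]);
translate([0, 372, 0]) cube([47, 47, 425]);
translate([401, 372, 0]) cube([47, 47, 425]);
translate([0, 385, 449]) cube([448, 34, 529]);


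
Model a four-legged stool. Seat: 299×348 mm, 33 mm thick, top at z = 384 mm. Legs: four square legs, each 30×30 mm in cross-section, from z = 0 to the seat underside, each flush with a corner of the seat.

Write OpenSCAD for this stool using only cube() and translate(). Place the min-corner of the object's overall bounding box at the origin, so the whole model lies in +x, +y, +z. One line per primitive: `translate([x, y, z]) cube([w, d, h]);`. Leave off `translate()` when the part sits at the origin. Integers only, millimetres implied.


translate([0, 0, 351]) cube([299, 348, 33]);
cube([30, 30, 351]);
translate([269, 0, 0]) cube([30, 30, 351]);
translate([0, 318, 0]) cube([30, 30, 351]);
translate([269, 318, 0]) cube([30, 30, 351]);


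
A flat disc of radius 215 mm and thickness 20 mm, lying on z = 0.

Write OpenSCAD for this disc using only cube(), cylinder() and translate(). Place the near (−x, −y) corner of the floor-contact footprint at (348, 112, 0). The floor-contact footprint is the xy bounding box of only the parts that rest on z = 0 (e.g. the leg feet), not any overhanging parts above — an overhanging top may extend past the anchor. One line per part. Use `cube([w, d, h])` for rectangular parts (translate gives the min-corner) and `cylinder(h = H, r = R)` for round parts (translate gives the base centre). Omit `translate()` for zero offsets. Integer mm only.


translate([563, 327, 0]) cylinder(h = 20, r = 215);


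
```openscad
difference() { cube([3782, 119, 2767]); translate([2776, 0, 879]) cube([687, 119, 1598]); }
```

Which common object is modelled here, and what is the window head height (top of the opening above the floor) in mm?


A wall with a window opening. The window head height is 2477 mm.

A wall with a rectangular opening subtracted — a window. Sill at z = 879, opening 1598 mm tall, so the head is at 879 + 1598 = 2477 mm.


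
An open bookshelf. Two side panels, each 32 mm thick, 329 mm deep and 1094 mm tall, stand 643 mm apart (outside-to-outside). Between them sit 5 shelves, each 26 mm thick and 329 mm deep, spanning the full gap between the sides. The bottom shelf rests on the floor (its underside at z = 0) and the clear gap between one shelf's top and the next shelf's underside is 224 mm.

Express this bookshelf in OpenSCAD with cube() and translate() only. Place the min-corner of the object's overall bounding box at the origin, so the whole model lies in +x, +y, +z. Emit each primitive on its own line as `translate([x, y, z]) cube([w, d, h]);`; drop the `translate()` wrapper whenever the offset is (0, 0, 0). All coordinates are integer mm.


cube([32, 329, 1094]);
translate([611, 0, 0]) cube([32, 329, 1094]);
translate([32, 0, 0]) cube([579, 329, 26]);
translate([32, 0, 250]) cube([579, 329, 26]);
translate([32, 0, 500]) cube([579, 329, 26]);
translate([32, 0, 750]) cube([579, 329, 26]);
translate([32, 0, 1000]) cube([579, 329, 26]);


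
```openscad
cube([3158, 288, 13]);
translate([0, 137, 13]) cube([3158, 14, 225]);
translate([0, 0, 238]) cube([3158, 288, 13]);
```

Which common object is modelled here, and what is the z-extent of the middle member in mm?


An I-beam. The web height is 225 mm.

Two wide flanges with a thin centred web — an I-beam. Overall 251 mm minus two 13 mm flanges gives a web of 251 − 2·13 = 225 mm.


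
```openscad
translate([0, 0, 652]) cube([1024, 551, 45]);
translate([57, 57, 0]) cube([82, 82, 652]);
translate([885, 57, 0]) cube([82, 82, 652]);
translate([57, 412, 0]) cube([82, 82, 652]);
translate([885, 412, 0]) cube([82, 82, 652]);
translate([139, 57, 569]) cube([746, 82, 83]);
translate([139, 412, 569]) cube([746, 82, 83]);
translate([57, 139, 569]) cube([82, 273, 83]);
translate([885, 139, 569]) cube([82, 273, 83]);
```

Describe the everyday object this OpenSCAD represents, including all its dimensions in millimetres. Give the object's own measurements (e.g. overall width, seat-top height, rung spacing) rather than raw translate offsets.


A rectangular dining table. The top is 1024×551×45 mm with its upper surface at z = 697 mm. It stands on four 82×82 mm square legs, each inset 57 mm from the nearest pair of top edges, running from the floor to the underside of the top. Four apron rails, 82 mm thick and 83 mm tall, run between adjacent legs with their top edges flush with the underside of the top and their outer faces flush with the legs' outer faces.


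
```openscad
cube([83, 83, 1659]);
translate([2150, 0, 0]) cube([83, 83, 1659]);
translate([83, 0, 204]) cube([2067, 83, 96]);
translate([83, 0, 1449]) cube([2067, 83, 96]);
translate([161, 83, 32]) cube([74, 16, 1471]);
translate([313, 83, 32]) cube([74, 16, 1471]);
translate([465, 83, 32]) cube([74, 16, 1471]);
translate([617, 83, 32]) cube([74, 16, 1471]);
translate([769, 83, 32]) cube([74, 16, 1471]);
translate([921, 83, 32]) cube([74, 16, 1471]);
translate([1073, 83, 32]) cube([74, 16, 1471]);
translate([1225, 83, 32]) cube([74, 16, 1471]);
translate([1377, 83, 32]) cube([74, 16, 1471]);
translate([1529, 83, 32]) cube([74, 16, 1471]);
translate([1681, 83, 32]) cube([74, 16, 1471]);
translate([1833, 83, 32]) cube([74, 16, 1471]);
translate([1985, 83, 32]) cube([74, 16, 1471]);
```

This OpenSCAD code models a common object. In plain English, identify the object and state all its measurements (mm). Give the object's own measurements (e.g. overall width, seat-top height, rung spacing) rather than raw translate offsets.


A fence section. Two 83×83 mm posts, 1659 mm tall, stand on the floor with a clear span of 2067 mm between their inner faces. Two horizontal rails of 83×96 mm section span the gap between the posts with their undersides at z = 204 mm and z = 1449 mm, flush with the posts' −y face. 13 pickets, each 74 mm wide, 16 mm thick and 1471 mm tall, are fixed to the +y face of the rails with their bottoms at z = 32 mm, spaced across the span with a 78 mm gap after the −x post and between neighbouring pickets, with 91 mm left before the +x post.


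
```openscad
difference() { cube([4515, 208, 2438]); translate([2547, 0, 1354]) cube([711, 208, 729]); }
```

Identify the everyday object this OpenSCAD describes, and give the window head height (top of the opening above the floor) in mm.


A wall with a window opening. The window head height is 2083 mm.

A wall with a rectangular opening subtracted — a window. Sill at z = 1354, opening 729 mm tall, so the head is at 1354 + 729 = 2083 mm.


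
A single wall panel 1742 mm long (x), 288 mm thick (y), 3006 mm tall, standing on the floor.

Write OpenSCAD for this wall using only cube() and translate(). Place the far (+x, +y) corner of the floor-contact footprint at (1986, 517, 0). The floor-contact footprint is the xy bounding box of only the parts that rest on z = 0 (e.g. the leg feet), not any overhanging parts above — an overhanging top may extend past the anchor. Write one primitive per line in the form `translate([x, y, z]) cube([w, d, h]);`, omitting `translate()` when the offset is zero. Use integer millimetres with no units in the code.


translate([244, 229, 0]) cube([1742, 288, 3006]);


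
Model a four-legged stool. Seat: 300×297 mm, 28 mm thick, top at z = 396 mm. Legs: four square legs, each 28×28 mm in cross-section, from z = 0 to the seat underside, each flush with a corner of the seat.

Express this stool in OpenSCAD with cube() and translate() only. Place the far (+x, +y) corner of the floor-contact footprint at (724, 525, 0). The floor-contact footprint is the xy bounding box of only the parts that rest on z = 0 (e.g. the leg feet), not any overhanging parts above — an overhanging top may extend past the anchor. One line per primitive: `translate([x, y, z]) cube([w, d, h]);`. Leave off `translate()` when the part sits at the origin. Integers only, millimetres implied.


translate([424, 228, 368]) cube([300, 297, 28]);
translate([424, 228, 0]) cube([28, 28, 368]);
translate([696, 228, 0]) cube([28, 28, 368]);
translate([424, 497, 0]) cube([28, 28, 368]);
translate([696, 497, 0]) cube([28, 28, 368]);


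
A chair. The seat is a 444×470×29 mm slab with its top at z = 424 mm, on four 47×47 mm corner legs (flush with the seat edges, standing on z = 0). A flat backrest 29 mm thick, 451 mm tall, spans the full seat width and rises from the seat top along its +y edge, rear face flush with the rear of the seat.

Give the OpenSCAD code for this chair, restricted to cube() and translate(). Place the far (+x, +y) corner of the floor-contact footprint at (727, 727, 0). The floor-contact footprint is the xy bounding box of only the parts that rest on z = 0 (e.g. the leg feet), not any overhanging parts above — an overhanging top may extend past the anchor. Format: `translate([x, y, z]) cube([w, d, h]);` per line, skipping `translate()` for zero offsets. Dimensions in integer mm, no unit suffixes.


translate([283, 257, 395]) cube([444, 470, 29]);
translate([283, 257, 0]) cube([47, 47, 395]);
translate([680, 257, 0]) cube([47, 47, 395]);
translate([283, 680, 0]) cube([47, 47, 395]);
translate([680, 680, 0]) cube([47, 47, 395]);
translate([283, 698, 424]) cube([444, 29, 451]);


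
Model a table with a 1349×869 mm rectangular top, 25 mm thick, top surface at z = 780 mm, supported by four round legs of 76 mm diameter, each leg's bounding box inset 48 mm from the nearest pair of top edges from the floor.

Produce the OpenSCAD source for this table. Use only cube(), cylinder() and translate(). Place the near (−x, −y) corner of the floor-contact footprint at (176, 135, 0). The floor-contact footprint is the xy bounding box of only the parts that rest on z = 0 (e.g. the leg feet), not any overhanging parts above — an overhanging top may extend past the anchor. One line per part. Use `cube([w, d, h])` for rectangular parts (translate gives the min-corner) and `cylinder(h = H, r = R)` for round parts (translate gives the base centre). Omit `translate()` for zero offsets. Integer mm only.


// leg_h = 780 - 25 = 755
translate([128, 87, 755]) cube([1349, 869, 25]);
translate([214, 173, 0]) cylinder(h = 755, r = 38);
translate([1391, 173, 0]) cylinder(h = 755, r = 38);
translate([214, 870, 0]) cylinder(h = 755, r = 38);
translate([1391, 870, 0]) cylinder(h = 755, r = 38);


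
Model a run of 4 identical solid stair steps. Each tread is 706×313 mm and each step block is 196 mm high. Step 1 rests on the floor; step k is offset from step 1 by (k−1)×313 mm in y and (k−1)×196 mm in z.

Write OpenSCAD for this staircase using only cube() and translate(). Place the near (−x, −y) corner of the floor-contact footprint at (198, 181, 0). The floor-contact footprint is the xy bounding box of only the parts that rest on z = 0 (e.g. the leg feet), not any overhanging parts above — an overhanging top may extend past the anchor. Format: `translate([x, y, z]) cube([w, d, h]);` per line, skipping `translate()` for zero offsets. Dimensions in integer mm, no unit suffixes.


translate([198, 181, 0]) cube([706, 313, 196]);
translate([198, 494, 196]) cube([706, 313, 196]);
translate([198, 807, 392]) cube([706, 313, 196]);
translate([198, 1120, 588]) cube([706, 313, 196]);


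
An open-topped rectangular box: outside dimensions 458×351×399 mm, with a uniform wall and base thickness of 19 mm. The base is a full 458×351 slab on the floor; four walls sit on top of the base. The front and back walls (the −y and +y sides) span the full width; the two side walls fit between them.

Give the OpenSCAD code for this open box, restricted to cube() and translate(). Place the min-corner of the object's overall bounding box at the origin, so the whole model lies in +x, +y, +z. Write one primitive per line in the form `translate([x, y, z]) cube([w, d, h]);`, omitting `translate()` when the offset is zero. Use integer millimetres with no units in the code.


cube([458, 351, 19]);
translate([0, 0, 19]) cube([458, 19, 380]);
translate([0, 332, 19]) cube([458, 19, 380]);
translate([0, 19, 19]) cube([19, 313, 380]);
translate([439, 19, 19]) cube([19, 313, 380]);


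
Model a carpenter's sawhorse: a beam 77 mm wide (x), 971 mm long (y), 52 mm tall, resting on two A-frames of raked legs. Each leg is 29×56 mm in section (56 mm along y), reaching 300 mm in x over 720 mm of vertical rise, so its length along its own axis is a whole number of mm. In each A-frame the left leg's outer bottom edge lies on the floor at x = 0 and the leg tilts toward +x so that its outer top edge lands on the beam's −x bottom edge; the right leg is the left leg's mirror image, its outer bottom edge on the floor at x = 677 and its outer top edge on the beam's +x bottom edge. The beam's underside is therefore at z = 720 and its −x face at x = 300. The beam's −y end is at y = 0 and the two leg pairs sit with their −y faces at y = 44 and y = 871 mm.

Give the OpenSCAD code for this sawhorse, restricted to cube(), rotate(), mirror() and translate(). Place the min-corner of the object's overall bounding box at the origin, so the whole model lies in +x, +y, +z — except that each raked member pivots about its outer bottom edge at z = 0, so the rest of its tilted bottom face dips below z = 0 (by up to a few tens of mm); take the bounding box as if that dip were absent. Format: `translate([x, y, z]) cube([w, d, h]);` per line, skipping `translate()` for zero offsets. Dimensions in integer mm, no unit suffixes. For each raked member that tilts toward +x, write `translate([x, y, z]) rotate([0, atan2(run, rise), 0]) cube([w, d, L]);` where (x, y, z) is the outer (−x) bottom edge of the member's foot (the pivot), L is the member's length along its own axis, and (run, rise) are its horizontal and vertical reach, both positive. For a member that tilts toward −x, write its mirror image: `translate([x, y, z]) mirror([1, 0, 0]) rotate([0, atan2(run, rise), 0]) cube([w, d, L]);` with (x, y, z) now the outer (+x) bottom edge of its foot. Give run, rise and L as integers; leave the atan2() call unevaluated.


// leg length = √(300² + 720²) = 780
// right-leg outer foot x = 2·300 + 77 = 677
// beam min-corner = (300, 0, 720)
translate([300, 0, 720]) cube([77, 971, 52]);
translate([0, 44, 0]) rotate([0, atan2(300, 720), 0]) cube([29, 56, 780]);
translate([677, 44, 0]) mirror([1, 0, 0]) rotate([0, atan2(300, 720), 0]) cube([29, 56, 780]);
translate([0, 871, 0]) rotate([0, atan2(300, 720), 0]) cube([29, 56, 780]);
translate([677, 871, 0]) mirror([1, 0, 0]) rotate([0, atan2(300, 720), 0]) cube([29, 56, 780]);


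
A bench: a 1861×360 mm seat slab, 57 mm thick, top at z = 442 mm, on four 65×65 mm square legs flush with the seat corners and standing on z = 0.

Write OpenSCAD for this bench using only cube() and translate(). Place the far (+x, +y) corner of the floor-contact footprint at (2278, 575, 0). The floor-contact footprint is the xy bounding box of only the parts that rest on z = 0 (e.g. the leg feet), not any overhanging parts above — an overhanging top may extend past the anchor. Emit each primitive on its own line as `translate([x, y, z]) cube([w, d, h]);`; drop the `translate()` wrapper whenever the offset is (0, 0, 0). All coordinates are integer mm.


// leg_h = 442 − 57 = 385
translate([417, 215, 385]) cube([1861, 360, 57]);
translate([417, 215, 0]) cube([65, 65, 385]);
translate([417, 510, 0]) cube([65, 65, 385]);
translate([2213, 215, 0]) cube([65, 65, 385]);
translate([2213, 510, 0]) cube([65, 65, 385]);


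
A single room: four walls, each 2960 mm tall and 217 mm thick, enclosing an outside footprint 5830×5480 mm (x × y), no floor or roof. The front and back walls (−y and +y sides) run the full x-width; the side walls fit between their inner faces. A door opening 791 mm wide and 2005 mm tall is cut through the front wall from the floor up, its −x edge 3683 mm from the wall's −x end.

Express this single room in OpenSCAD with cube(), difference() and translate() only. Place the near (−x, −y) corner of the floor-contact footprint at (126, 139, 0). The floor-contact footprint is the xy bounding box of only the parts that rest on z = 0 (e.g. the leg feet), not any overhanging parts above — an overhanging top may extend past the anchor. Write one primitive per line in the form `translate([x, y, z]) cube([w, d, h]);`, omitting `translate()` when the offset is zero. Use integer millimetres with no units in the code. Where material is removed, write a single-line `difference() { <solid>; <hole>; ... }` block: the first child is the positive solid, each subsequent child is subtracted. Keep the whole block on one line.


difference() { translate([126, 139, 0]) cube([5830, 217, 2960]); translate([3809, 139, 0]) cube([791, 217, 2005]); }
translate([126, 5402, 0]) cube([5830, 217, 2960]);
translate([126, 356, 0]) cube([217, 5046, 2960]);
translate([5739, 356, 0]) cube([217, 5046, 2960]);


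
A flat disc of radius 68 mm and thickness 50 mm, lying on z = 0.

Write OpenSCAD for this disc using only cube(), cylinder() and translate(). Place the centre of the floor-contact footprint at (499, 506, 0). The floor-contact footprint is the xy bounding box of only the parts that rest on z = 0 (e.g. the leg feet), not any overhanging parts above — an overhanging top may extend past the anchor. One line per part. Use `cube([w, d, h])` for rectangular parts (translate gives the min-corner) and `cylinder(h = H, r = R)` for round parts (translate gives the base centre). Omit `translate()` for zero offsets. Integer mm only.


translate([499, 506, 0]) cylinder(h = 50, r = 68);


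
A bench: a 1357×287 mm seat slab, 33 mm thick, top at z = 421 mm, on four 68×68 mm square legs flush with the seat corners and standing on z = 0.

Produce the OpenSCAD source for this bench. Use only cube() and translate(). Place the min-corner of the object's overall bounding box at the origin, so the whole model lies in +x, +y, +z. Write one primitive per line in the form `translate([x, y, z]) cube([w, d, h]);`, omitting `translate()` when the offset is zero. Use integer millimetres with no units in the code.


translate([0, 0, 388]) cube([1357, 287, 33]);
cube([68, 68, 388]);
translate([0, 219, 0]) cube([68, 68, 388]);
translate([1289, 0, 0]) cube([68, 68, 388]);
translate([1289, 219, 0]) cube([68, 68, 388]);


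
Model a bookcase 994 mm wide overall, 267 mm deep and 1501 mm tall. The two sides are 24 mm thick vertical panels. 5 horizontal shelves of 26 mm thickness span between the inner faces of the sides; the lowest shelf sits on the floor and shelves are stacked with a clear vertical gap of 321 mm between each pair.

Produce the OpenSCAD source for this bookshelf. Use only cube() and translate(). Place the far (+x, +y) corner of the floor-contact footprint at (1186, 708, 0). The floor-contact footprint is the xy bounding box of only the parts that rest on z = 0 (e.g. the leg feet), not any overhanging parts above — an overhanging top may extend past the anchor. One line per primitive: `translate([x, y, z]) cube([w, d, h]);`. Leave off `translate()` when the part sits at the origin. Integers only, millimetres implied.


translate([192, 441, 0]) cube([24, 267, 1501]);
translate([1162, 441, 0]) cube([24, 267, 1501]);
translate([216, 441, 0]) cube([946, 267, 26]);
translate([216, 441, 347]) cube([946, 267, 26]);
translate([216, 441, 694]) cube([946, 267, 26]);
translate([216, 441, 1041]) cube([946, 267, 26]);
translate([216, 441, 1388]) cube([946, 267, 26]);


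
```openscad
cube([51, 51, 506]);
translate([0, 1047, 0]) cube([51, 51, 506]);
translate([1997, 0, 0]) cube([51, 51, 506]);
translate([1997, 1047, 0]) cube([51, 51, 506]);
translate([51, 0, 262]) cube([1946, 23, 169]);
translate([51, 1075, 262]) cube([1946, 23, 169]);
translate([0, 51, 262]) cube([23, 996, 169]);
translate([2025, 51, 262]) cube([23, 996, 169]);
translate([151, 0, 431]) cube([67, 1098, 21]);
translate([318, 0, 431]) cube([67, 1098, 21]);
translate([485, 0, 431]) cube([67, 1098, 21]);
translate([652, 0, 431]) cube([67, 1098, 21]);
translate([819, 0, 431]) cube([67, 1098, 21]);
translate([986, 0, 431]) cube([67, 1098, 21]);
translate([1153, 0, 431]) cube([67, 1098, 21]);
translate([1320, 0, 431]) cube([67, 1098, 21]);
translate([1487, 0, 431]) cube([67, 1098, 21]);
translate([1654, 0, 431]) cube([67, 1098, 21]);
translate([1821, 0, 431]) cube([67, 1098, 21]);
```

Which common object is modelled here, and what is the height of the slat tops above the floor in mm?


A bed frame. The slat-top height is 452 mm.

Four posts, four rails, and a row of slats — a bed frame. Slats sit on the rails at z = 262 + 169 = 431; with slat thickness 21, the top is 452 mm.


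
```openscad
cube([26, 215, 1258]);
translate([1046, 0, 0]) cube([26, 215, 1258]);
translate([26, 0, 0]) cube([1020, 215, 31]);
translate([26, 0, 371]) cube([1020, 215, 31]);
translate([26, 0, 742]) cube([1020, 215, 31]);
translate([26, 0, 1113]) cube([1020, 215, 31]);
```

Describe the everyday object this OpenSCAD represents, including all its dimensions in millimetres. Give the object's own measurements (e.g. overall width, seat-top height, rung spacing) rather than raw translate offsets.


An open bookshelf. Two side panels, each 26 mm thick, 215 mm deep and 1258 mm tall, stand 1072 mm apart (outside-to-outside). Between them sit 4 shelves, each 31 mm thick and 215 mm deep, spanning the full gap between the sides. The bottom shelf rests on the floor (its underside at z = 0) and the clear gap between one shelf's top and the next shelf's underside is 340 mm.


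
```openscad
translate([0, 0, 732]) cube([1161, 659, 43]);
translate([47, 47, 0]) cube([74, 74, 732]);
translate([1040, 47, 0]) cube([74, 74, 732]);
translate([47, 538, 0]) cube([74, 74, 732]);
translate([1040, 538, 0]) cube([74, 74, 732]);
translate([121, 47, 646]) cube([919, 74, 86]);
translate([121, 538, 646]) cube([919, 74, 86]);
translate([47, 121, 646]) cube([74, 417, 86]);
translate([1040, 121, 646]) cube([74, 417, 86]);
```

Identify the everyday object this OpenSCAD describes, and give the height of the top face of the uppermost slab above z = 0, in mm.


A table. The table height is 775 mm.

A 1161×659×43 slab sits at z = 732 on four 74 mm square posts — a table. The top surface is at 732 + 43 = 775 mm.


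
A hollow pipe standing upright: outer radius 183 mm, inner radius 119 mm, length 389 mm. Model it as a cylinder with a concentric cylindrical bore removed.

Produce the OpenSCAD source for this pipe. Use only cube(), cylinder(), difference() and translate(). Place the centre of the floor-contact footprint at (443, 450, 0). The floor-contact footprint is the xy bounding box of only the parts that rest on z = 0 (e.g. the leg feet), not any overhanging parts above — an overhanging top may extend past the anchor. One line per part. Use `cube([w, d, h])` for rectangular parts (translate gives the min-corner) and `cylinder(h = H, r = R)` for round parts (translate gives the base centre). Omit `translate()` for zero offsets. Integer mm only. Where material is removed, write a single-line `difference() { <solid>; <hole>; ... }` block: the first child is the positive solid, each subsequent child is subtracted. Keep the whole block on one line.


difference() { translate([443, 450, 0]) cylinder(h = 389, r = 183); translate([443, 450, 0]) cylinder(h = 389, r = 119); }


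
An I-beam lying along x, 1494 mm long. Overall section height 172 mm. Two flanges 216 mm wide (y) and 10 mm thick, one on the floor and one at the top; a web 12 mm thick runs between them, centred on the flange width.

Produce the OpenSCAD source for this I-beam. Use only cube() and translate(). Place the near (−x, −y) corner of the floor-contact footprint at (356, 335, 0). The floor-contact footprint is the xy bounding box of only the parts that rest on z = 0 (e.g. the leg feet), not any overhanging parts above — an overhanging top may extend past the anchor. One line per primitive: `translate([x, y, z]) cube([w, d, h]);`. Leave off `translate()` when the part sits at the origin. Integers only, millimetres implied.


translate([356, 335, 0]) cube([1494, 216, 10]);
translate([356, 437, 10]) cube([1494, 12, 152]);
translate([356, 335, 162]) cube([1494, 216, 10]);


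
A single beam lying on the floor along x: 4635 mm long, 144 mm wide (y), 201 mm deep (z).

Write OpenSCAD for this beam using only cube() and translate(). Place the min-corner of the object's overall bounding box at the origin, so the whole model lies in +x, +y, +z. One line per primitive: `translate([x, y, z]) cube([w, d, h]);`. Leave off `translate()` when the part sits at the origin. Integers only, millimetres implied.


cube([4635, 144, 201]);


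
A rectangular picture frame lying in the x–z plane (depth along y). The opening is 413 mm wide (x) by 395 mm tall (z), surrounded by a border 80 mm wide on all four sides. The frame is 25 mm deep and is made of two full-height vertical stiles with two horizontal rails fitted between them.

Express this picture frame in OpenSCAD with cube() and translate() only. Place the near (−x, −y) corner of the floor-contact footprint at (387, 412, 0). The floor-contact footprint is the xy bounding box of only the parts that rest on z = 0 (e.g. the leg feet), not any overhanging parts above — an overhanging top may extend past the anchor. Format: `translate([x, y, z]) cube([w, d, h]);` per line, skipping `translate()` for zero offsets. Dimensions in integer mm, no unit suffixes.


translate([387, 412, 0]) cube([80, 25, 555]);
translate([880, 412, 0]) cube([80, 25, 555]);
translate([467, 412, 0]) cube([413, 25, 80]);
translate([467, 412, 475]) cube([413, 25, 80]);


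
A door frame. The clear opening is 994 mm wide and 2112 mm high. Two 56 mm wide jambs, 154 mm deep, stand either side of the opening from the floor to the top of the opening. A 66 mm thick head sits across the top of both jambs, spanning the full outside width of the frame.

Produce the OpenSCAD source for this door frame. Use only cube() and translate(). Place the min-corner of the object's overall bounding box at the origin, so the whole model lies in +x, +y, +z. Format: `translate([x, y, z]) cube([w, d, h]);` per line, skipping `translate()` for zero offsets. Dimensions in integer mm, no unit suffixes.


cube([56, 154, 2112]);
translate([1050, 0, 0]) cube([56, 154, 2112]);
translate([0, 0, 2112]) cube([1106, 154, 66]);


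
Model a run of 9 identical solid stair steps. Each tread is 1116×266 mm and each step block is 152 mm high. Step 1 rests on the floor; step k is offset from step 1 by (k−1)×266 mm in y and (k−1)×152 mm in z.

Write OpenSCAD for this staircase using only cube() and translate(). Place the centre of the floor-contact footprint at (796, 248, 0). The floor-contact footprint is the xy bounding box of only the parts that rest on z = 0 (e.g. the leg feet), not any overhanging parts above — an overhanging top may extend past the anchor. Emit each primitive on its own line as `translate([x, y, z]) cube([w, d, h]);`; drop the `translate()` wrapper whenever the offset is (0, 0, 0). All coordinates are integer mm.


translate([238, 115, 0]) cube([1116, 266, 152]);
translate([238, 381, 152]) cube([1116, 266, 152]);
translate([238, 647, 304]) cube([1116, 266, 152]);
translate([238, 913, 456]) cube([1116, 266, 152]);
translate([238, 1179, 608]) cube([1116, 266, 152]);
translate([238, 1445, 760]) cube([1116, 266, 152]);
translate([238, 1711, 912]) cube([1116, 266, 152]);
translate([238, 1977, 1064]) cube([1116, 266, 152]);
translate([238, 2243, 1216]) cube([1116, 266, 152]);


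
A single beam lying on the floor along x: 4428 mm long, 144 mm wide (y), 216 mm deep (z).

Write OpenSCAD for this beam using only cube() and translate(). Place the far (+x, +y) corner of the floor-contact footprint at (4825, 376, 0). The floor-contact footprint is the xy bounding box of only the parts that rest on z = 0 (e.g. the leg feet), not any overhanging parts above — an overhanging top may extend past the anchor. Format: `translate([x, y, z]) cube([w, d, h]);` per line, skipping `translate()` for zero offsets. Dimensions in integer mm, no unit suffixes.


translate([397, 232, 0]) cube([4428, 144, 216]);


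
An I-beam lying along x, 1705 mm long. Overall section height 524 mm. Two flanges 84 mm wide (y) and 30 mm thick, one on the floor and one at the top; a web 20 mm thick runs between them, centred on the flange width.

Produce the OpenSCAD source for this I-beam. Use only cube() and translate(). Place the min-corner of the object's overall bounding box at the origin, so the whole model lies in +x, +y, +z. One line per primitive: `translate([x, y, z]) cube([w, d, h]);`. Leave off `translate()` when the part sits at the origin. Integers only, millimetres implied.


cube([1705, 84, 30]);
translate([0, 32, 30]) cube([1705, 20, 464]);
translate([0, 0, 494]) cube([1705, 84, 30]);


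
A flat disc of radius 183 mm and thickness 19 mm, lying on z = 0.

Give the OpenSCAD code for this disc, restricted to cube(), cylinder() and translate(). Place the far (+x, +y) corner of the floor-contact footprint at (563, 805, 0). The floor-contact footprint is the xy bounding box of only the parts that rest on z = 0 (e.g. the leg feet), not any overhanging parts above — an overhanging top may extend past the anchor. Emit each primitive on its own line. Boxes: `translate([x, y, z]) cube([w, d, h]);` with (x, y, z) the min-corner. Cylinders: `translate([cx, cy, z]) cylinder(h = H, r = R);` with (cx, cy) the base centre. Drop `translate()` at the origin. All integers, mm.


translate([380, 622, 0]) cylinder(h = 19, r = 183);


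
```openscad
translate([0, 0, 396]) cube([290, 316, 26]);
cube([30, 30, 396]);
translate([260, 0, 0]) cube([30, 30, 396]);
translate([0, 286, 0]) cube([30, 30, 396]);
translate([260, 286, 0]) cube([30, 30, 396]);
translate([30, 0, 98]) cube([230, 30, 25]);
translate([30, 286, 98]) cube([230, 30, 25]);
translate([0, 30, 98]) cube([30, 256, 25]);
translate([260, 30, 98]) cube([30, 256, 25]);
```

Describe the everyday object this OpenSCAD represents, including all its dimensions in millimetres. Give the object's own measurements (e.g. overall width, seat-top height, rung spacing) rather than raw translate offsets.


A four-legged stool. The seat is a 290×316×26 mm slab whose top surface is at z = 422 mm; four square legs, each 30×30 mm in cross-section, run from the floor (z = 0) to the underside of the seat, each flush with a corner of the seat. Four stretchers, 30 mm wide and 25 mm tall, connect adjacent legs with their undersides at z = 98 mm, each running between the inner faces of the legs it joins and aligned with the legs' outer faces on the other axis.


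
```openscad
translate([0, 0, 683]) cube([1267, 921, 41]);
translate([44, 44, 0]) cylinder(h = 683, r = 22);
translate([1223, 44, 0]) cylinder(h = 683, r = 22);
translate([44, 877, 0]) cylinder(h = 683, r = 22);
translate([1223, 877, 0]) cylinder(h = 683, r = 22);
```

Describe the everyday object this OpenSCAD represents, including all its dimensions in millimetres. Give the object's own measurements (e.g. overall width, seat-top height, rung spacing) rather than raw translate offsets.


A table: top 1267 mm (x) × 921 mm (y), 41 mm thick, upper face at z = 724 mm, on four round legs of 44 mm diameter, each leg's bounding box inset 22 mm from the nearest pair of top edges from z = 0 to the bottom of the top.


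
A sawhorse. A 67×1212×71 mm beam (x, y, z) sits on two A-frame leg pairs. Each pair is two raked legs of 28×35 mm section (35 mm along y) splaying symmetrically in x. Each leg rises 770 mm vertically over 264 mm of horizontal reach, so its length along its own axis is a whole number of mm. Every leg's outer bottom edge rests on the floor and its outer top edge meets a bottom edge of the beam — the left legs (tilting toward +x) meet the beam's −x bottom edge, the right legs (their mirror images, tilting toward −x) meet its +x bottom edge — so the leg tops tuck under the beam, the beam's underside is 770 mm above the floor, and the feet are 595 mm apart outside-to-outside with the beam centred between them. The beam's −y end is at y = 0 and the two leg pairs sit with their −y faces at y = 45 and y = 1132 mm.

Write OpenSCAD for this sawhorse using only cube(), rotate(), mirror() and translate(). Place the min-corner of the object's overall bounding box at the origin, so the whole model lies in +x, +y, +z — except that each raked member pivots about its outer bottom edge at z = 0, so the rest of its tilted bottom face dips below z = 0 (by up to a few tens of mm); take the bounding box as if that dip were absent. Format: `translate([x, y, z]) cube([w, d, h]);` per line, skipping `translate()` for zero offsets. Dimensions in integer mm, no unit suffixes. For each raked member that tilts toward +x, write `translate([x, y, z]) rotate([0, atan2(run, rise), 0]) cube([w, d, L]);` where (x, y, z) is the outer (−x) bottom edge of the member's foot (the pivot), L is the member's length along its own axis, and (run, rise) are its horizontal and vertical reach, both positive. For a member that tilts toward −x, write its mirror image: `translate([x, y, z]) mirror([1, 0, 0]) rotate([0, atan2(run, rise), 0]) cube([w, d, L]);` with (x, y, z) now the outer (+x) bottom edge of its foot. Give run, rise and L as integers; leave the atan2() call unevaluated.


translate([264, 0, 770]) cube([67, 1212, 71]);
translate([0, 45, 0]) rotate([0, atan2(264, 770), 0]) cube([28, 35, 814]);
translate([595, 45, 0]) mirror([1, 0, 0]) rotate([0, atan2(264, 770), 0]) cube([28, 35, 814]);
translate([0, 1132, 0]) rotate([0, atan2(264, 770), 0]) cube([28, 35, 814]);
translate([595, 1132, 0]) mirror([1, 0, 0]) rotate([0, atan2(264, 770), 0]) cube([28, 35, 814]);


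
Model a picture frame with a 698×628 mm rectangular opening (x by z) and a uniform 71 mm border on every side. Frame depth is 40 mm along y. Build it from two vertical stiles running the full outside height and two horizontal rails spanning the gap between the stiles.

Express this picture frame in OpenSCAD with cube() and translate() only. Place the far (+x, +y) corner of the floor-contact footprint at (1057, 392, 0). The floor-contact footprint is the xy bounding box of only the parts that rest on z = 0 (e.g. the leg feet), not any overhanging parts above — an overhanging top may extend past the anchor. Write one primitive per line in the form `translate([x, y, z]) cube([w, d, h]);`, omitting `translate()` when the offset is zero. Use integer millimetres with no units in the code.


translate([217, 352, 0]) cube([71, 40, 770]);
translate([986, 352, 0]) cube([71, 40, 770]);
translate([288, 352, 0]) cube([698, 40, 71]);
translate([288, 352, 699]) cube([698, 40, 71]);


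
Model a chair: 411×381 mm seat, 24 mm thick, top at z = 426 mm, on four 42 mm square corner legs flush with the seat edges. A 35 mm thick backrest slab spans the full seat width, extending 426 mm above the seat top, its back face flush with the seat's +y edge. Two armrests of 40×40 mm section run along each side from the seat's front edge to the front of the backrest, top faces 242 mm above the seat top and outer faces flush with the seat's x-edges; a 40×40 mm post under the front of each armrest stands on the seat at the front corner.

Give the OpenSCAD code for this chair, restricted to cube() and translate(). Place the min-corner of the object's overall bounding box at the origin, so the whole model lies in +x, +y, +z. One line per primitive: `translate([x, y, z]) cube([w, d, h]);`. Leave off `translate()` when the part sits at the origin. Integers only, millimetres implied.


translate([0, 0, 402]) cube([411, 381, 24]);
cube([42, 42, 402]);
translate([369, 0, 0]) cube([42, 42, 402]);
translate([0, 339, 0]) cube([42, 42, 402]);
translate([369, 339, 0]) cube([42, 42, 402]);
translate([0, 346, 426]) cube([411, 35, 426]);
translate([0, 0, 628]) cube([40, 346, 40]);
translate([371, 0, 628]) cube([40, 346, 40]);
translate([0, 0, 426]) cube([40, 40, 202]);
translate([371, 0, 426]) cube([40, 40, 202]);
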